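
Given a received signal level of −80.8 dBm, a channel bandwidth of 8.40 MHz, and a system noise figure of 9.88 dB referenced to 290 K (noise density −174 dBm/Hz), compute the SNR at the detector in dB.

14.1 dB

Noise floor: N = −174 + 10 log₁₀(B) + NF
10 log₁₀(8.40×10⁶) = 69.24 dB
N = −174 + 69.24 + 9.88 = −94.88 dBm
SNR = P_sig − N = −80.8 − (−94.88) = 14.08 dB → 14.1 dB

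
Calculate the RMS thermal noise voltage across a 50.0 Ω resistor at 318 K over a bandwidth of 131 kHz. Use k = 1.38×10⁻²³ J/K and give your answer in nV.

V_n = √(4kTRB)
4kTRB = 4 × 1.38×10⁻²³ × 318 × 5.00×10¹ × 1.31×10⁵ = 1.15×10⁻¹³ V²
V_n = √(1.15×10⁻¹³) = 3.39×10⁻⁷ V = 339 nV

339 nV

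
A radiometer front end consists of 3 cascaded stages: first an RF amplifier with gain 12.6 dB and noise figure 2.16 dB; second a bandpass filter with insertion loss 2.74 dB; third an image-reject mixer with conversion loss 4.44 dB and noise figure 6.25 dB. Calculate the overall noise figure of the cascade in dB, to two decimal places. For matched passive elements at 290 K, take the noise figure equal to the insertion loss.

Convert to linear (a loss of L dB is a gain of −L dB): F_i = 10^(NF_i/10), G_i = 10^(G_i,dB/10)
  Stage 1: F_1 = 10^(2.16/10) = 1.644, G_1 = 10^(12.6/10) = 18.20
  Stage 2: F_2 = 10^(2.74/10) = 1.879, G_2 = 10^(−2.74/10) = 0.5321
  Stage 3: F_3 = 10^(6.25/10) = 4.217, G_3 = 10^(−4.44/10) = 0.3597
Friis cascade:
  F = 1.644 + (1.879 − 1)/18.20 + (4.217 − 1)/9.683 = 2.025
NF = 10 log₁₀(2.025) = 3.06 dB

3.06 dB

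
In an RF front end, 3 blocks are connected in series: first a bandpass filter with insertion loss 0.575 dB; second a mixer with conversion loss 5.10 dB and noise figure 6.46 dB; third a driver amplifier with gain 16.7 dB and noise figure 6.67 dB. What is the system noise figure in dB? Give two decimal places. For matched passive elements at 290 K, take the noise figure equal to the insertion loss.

Convert to linear (a loss of L dB is a gain of −L dB): F_i = 10^(NF_i/10), G_i = 10^(G_i,dB/10)
  Stage 1: F_1 = 10^(0.575/10) = 1.142, G_1 = 10^(−0.575/10) = 0.8760
  Stage 2: F_2 = 10^(6.46/10) = 4.426, G_2 = 10^(−5.10/10) = 0.3090
  Stage 3: F_3 = 10^(6.67/10) = 4.645, G_3 = 10^(16.7/10) = 46.77
Friis cascade:
  F = 1.142 + (4.426 − 1)/0.8760 + (4.645 − 1)/0.2707 = 18.52
NF = 10 log₁₀(18.52) = 12.68 dB

12.68 dB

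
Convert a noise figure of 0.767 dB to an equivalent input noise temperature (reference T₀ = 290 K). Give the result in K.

F = 10^(0.767/10) = 1.19316
T_e = (F − 1)·T₀ = (1.19316 − 1) × 290 = 56.0 K

56.0 K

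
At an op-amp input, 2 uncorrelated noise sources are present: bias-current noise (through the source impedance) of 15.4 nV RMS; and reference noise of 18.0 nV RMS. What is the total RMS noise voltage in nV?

23.7 nV

Uncorrelated sources add in power (mean-square): V_tot = √(ΣV_i²)
V_tot = √[(1.54×10⁻⁸)² + (1.80×10⁻⁸)²] = 2.37×10⁻⁸ V = 23.7 nV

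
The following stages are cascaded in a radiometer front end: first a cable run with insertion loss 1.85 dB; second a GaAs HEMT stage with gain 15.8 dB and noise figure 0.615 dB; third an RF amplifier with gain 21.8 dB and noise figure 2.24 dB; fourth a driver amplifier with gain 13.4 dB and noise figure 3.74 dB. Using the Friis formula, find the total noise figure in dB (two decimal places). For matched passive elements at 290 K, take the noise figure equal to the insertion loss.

Convert to linear (a loss of L dB is a gain of −L dB): F_i = 10^(NF_i/10), G_i = 10^(G_i,dB/10)
  Stage 1: F_1 = 10^(1.85/10) = 1.531, G_1 = 10^(−1.85/10) = 0.6531
  Stage 2: F_2 = 10^(0.615/10) = 1.152, G_2 = 10^(15.8/10) = 38.02
  Stage 3: F_3 = 10^(2.24/10) = 1.675, G_3 = 10^(21.8/10) = 151.4
  Stage 4: F_4 = 10^(3.74/10) = 2.366, G_4 = 10^(13.4/10) = 21.88
Friis cascade:
  F = 1.531 + (1.152 − 1)/0.6531 + (1.675 − 1)/24.83 + (2.366 − 1)/3758 = 1.792
NF = 10 log₁₀(1.792) = 2.53 dB

2.53 dB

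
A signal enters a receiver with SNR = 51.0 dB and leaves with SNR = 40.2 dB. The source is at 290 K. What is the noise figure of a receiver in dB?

10.8 dB

NF (dB) = SNR_in(dB) − SNR_out(dB) when the source is at T₀
NF = 51.0 − 40.2 = 10.8 dB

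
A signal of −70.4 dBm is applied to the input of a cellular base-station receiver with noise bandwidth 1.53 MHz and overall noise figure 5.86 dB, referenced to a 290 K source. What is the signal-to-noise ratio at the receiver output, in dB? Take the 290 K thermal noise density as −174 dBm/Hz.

Noise floor: N = −174 + 10 log₁₀(B) + NF
10 log₁₀(1.53×10⁶) = 61.85 dB
N = −174 + 61.85 + 5.86 = −106.29 dBm
SNR = P_sig − N = −70.4 − (−106.29) = 35.89 dB → 35.9 dB

35.9 dB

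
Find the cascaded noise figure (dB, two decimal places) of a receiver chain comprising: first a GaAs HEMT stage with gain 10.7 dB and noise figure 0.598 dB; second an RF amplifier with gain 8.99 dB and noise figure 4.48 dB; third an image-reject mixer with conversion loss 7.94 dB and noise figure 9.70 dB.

Convert to linear (a loss of L dB is a gain of −L dB): F_i = 10^(NF_i/10), G_i = 10^(G_i,dB/10)
  Stage 1: F_1 = 10^(0.598/10) = 1.148, G_1 = 10^(10.7/10) = 11.75
  Stage 2: F_2 = 10^(4.48/10) = 2.805, G_2 = 10^(8.99/10) = 7.925
  Stage 3: F_3 = 10^(9.70/10) = 9.333, G_3 = 10^(−7.94/10) = 0.1607
Friis cascade:
  F = 1.148 + (2.805 − 1)/11.75 + (9.333 − 1)/93.11 = 1.391
NF = 10 log₁₀(1.391) = 1.43 dB

1.43 dB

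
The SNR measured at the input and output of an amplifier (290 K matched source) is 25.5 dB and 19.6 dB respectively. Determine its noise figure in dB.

5.9 dB

NF (dB) = SNR_in(dB) − SNR_out(dB) when the source is at T₀
NF = 25.5 − 19.6 = 5.9 dB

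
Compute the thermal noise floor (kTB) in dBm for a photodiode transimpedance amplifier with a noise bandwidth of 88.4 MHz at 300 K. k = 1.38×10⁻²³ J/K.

P_n = kTB = 1.38×10⁻²³ × 300 × 8.84×10⁷ = 3.66×10⁻¹³ W
In dBm: 10 log₁₀(3.66×10⁻¹³ / 10⁻³) = −94.4 dBm

−94.4 dBm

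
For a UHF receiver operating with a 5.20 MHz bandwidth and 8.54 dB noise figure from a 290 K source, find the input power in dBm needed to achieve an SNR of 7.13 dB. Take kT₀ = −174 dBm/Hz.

−91.2 dBm

Sensitivity = −174 + 10 log₁₀(B) + NF + SNR_min
= −174 + 67.16 + 8.54 + 7.13
= −91.17 dBm → −91.2 dBm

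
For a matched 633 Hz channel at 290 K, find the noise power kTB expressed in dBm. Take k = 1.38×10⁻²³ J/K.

P_n = kTB = 1.38×10⁻²³ × 290 × 6.33×10² = 2.53×10⁻¹⁸ W
In dBm: 10 log₁₀(2.53×10⁻¹⁸ / 10⁻³) = −146.0 dBm

−146.0 dBm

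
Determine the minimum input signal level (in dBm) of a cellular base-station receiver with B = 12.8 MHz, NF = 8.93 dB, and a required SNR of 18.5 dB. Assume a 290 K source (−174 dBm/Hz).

−75.5 dBm

Sensitivity = −174 + 10 log₁₀(B) + NF + SNR_min
= −174 + 71.07 + 8.93 + 18.5
= −75.50 dBm → −75.5 dBm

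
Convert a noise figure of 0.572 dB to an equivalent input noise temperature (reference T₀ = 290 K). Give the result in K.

F = 10^(0.572/10) = 1.14078
T_e = (F − 1)·T₀ = (1.14078 − 1) × 290 = 40.8 K

40.8 K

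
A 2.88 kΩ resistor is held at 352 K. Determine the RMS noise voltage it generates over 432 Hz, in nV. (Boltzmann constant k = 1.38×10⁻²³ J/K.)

155 nV

V_n = √(4kTRB)
4kTRB = 4 × 1.38×10⁻²³ × 352 × 2.88×10³ × 4.32×10² = 2.42×10⁻¹⁴ V²
V_n = √(2.42×10⁻¹⁴) = 1.55×10⁻⁷ V = 155 nV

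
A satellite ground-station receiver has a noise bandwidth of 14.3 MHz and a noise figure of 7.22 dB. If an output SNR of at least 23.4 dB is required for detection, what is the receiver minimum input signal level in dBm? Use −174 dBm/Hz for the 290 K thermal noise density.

Sensitivity = −174 + 10 log₁₀(B) + NF + SNR_min
= −174 + 71.55 + 7.22 + 23.4
= −71.83 dBm → −71.8 dBm

−71.8 dBm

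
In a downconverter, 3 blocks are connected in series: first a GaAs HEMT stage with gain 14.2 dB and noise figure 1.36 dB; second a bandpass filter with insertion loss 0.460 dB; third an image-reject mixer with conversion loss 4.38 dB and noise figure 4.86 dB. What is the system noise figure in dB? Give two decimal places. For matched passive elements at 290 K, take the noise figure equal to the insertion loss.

1.64 dB

Convert to linear (a loss of L dB is a gain of −L dB): F_i = 10^(NF_i/10), G_i = 10^(G_i,dB/10)
  Stage 1: F_1 = 10^(1.36/10) = 1.368, G_1 = 10^(14.2/10) = 26.30
  Stage 2: F_2 = 10^(0.460/10) = 1.112, G_2 = 10^(−0.460/10) = 0.8995
  Stage 3: F_3 = 10^(4.86/10) = 3.062, G_3 = 10^(−4.38/10) = 0.3648
Friis cascade:
  F = 1.368 + (1.112 − 1)/26.30 + (3.062 − 1)/23.66 = 1.459
NF = 10 log₁₀(1.459) = 1.64 dB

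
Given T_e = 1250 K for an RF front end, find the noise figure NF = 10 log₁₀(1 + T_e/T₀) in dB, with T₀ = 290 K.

7.25 dB

F = 1 + T_e/T₀ = 1 + 1250/290 = 5.31034
NF = 10 log₁₀(5.31034) = 7.25 dB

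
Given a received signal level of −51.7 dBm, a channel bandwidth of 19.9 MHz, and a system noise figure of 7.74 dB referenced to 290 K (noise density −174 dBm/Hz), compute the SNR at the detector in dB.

Noise floor: N = −174 + 10 log₁₀(B) + NF
10 log₁₀(1.99×10⁷) = 72.99 dB
N = −174 + 72.99 + 7.74 = −93.27 dBm
SNR = P_sig − N = −51.7 − (−93.27) = 41.57 dB → 41.6 dB

41.6 dB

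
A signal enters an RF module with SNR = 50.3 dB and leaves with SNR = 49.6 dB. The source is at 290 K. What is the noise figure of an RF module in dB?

NF (dB) = SNR_in(dB) − SNR_out(dB) when the source is at T₀
NF = 50.3 − 49.6 = 0.7 dB

0.7 dB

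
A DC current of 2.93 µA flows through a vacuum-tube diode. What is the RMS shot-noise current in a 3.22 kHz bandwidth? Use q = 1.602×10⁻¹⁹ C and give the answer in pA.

I_n = √(2qI·B)
2qI·B = 2 × 1.602×10⁻¹⁹ × 2.93×10⁻⁶ × 3.22×10³ = 3.02×10⁻²¹ A²
I_n = √(3.02×10⁻²¹) = 5.50×10⁻¹¹ A = 55.0 pA

55.0 pA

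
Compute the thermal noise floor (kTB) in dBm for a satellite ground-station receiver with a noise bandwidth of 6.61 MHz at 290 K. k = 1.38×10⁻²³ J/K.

P_n = kTB = 1.38×10⁻²³ × 290 × 6.61×10⁶ = 2.65×10⁻¹⁴ W
In dBm: 10 log₁₀(2.65×10⁻¹⁴ / 10⁻³) = −105.8 dBm

−105.8 dBm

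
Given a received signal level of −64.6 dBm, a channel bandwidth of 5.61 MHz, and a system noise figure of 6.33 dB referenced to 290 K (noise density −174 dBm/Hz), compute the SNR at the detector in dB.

Noise floor: N = −174 + 10 log₁₀(B) + NF
10 log₁₀(5.61×10⁶) = 67.49 dB
N = −174 + 67.49 + 6.33 = −100.18 dBm
SNR = P_sig − N = −64.6 − (−100.18) = 35.58 dB → 35.6 dB

35.6 dB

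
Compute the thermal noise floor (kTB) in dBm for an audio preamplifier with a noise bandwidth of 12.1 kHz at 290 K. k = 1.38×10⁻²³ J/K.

P_n = kTB = 1.38×10⁻²³ × 290 × 1.21×10⁴ = 4.84×10⁻¹⁷ W
In dBm: 10 log₁₀(4.84×10⁻¹⁷ / 10⁻³) = −133.1 dBm

−133.1 dBm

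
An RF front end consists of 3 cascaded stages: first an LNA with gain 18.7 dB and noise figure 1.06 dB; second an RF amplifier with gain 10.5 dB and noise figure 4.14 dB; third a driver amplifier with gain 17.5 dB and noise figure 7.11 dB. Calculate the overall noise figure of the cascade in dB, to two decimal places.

1.15 dB

Convert to linear (a loss of L dB is a gain of −L dB): F_i = 10^(NF_i/10), G_i = 10^(G_i,dB/10)
  Stage 1: F_1 = 10^(1.06/10) = 1.276, G_1 = 10^(18.7/10) = 74.13
  Stage 2: F_2 = 10^(4.14/10) = 2.594, G_2 = 10^(10.5/10) = 11.22
  Stage 3: F_3 = 10^(7.11/10) = 5.140, G_3 = 10^(17.5/10) = 56.23
Friis cascade:
  F = 1.276 + (2.594 − 1)/74.13 + (5.140 − 1)/831.8 = 1.303
NF = 10 log₁₀(1.303) = 1.15 dB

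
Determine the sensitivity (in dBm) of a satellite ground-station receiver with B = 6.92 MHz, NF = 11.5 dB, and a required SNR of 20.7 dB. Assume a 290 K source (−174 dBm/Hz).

Sensitivity = −174 + 10 log₁₀(B) + NF + SNR_min
= −174 + 68.4 + 11.5 + 20.7
= −73.4 dBm → −73.4 dBm

−73.4 dBm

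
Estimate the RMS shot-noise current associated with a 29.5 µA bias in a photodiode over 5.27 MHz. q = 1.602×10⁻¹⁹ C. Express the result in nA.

7.06 nA

I_n = √(2qI·B)
2qI·B = 2 × 1.602×10⁻¹⁹ × 2.95×10⁻⁵ × 5.27×10⁶ = 4.98×10⁻¹⁷ A²
I_n = √(4.98×10⁻¹⁷) = 7.06×10⁻⁹ A = 7.06 nA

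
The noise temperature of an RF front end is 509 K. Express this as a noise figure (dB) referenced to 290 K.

4.40 dB

F = 1 + T_e/T₀ = 1 + 509/290 = 2.75517
NF = 10 log₁₀(2.75517) = 4.40 dB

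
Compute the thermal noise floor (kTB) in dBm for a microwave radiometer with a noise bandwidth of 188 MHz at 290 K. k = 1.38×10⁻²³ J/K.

−91.2 dBm

P_n = kTB = 1.38×10⁻²³ × 290 × 1.88×10⁸ = 7.52×10⁻¹³ W
In dBm: 10 log₁₀(7.52×10⁻¹³ / 10⁻³) = −91.2 dBm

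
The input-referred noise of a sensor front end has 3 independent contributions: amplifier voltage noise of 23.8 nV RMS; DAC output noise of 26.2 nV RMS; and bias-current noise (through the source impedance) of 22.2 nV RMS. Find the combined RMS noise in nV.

Uncorrelated sources add in power (mean-square): V_tot = √(ΣV_i²)
V_tot = √[(2.38×10⁻⁸)² + (2.62×10⁻⁸)² + (2.22×10⁻⁸)²] = 4.18×10⁻⁸ V = 41.8 nV

41.8 nV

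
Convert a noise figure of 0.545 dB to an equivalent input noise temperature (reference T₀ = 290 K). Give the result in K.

F = 10^(0.545/10) = 1.1337
T_e = (F − 1)·T₀ = (1.1337 − 1) × 290 = 38.8 K

38.8 K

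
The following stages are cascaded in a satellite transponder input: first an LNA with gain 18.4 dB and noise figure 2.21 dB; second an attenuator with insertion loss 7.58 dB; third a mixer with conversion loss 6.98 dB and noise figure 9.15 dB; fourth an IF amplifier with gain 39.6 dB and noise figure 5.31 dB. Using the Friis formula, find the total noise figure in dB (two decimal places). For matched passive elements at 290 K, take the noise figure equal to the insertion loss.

5.21 dB

Convert to linear (a loss of L dB is a gain of −L dB): F_i = 10^(NF_i/10), G_i = 10^(G_i,dB/10)
  Stage 1: F_1 = 10^(2.21/10) = 1.663, G_1 = 10^(18.4/10) = 69.18
  Stage 2: F_2 = 10^(7.58/10) = 5.728, G_2 = 10^(−7.58/10) = 0.1746
  Stage 3: F_3 = 10^(9.15/10) = 8.222, G_3 = 10^(−6.98/10) = 0.2004
  Stage 4: F_4 = 10^(5.31/10) = 3.396, G_4 = 10^(39.6/10) = 9120
Friis cascade:
  F = 1.663 + (5.728 − 1)/69.18 + (8.222 − 1)/12.08 + (3.396 − 1)/2.421 = 3.319
NF = 10 log₁₀(3.319) = 5.21 dB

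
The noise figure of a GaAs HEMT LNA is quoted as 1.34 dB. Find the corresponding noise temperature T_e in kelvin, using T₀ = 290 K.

105 K

F = 10^(1.34/10) = 1.36144
T_e = (F − 1)·T₀ = (1.36144 − 1) × 290 = 105 K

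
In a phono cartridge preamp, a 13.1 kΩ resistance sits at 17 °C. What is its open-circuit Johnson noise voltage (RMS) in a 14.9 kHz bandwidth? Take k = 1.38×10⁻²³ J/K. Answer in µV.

1.77 µV

T = 17 °C + 273.15 = 290.15 K
V_n = √(4kTRB)
4kTRB = 4 × 1.38×10⁻²³ × 290.15 × 1.31×10⁴ × 1.49×10⁴ = 3.13×10⁻¹² V²
V_n = √(3.13×10⁻¹²) = 1.77×10⁻⁶ V = 1.77 µV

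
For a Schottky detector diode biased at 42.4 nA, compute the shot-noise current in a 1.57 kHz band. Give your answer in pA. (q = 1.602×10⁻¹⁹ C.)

I_n = √(2qI·B)
2qI·B = 2 × 1.602×10⁻¹⁹ × 4.24×10⁻⁸ × 1.57×10³ = 2.13×10⁻²³ A²
I_n = √(2.13×10⁻²³) = 4.62×10⁻¹² A = 4.62 pA

4.62 pA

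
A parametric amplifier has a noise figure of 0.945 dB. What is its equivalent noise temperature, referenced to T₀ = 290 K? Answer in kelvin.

70.5 K

F = 10^(0.945/10) = 1.24308
T_e = (F − 1)·T₀ = (1.24308 − 1) × 290 = 70.5 K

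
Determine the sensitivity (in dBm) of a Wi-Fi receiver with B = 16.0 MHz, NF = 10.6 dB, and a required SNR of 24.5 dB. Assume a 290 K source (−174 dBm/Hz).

Sensitivity = −174 + 10 log₁₀(B) + NF + SNR_min
= −174 + 72.04 + 10.6 + 24.5
= −66.86 dBm → −66.9 dBm

−66.9 dBm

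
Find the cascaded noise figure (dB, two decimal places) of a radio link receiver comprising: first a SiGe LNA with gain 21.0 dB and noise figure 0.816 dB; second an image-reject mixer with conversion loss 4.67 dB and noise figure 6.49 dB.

0.91 dB

Convert to linear (a loss of L dB is a gain of −L dB): F_i = 10^(NF_i/10), G_i = 10^(G_i,dB/10)
  Stage 1: F_1 = 10^(0.816/10) = 1.207, G_1 = 10^(21.0/10) = 125.9
  Stage 2: F_2 = 10^(6.49/10) = 4.457, G_2 = 10^(−4.67/10) = 0.3412
Friis cascade:
  F = 1.207 + (4.457 − 1)/125.9 = 1.234
NF = 10 log₁₀(1.234) = 0.91 dB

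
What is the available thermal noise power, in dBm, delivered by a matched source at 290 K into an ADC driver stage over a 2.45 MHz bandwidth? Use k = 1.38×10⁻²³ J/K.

−110.1 dBm

P_n = kTB = 1.38×10⁻²³ × 290 × 2.45×10⁶ = 9.80×10⁻¹⁵ W
In dBm: 10 log₁₀(9.80×10⁻¹⁵ / 10⁻³) = −110.1 dBm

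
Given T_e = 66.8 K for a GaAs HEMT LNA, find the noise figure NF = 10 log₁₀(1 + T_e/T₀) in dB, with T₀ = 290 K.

0.900 dB

F = 1 + T_e/T₀ = 1 + 66.8/290 = 1.23034
NF = 10 log₁₀(1.23034) = 0.900 dB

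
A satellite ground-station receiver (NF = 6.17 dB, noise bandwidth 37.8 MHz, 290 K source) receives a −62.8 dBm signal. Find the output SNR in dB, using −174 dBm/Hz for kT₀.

29.3 dB

Noise floor: N = −174 + 10 log₁₀(B) + NF
10 log₁₀(3.78×10⁷) = 75.77 dB
N = −174 + 75.77 + 6.17 = −92.06 dBm
SNR = P_sig − N = −62.8 − (−92.06) = 29.26 dB → 29.3 dB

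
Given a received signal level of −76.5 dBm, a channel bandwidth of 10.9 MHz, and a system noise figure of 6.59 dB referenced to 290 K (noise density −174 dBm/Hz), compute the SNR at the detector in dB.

20.5 dB

Noise floor: N = −174 + 10 log₁₀(B) + NF
10 log₁₀(1.09×10⁷) = 70.37 dB
N = −174 + 70.37 + 6.59 = −97.04 dBm
SNR = P_sig − N = −76.5 − (−97.04) = 20.54 dB → 20.5 dB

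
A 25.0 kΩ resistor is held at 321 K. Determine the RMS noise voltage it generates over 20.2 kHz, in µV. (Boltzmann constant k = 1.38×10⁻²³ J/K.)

2.99 µV

V_n = √(4kTRB)
4kTRB = 4 × 1.38×10⁻²³ × 321 × 2.50×10⁴ × 2.02×10⁴ = 8.95×10⁻¹² V²
V_n = √(8.95×10⁻¹²) = 2.99×10⁻⁶ V = 2.99 µV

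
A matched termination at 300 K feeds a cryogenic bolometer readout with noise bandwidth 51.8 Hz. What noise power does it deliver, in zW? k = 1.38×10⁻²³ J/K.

214 zW

P_n = kTB = 1.38×10⁻²³ × 300 × 5.18×10¹ = 2.14×10⁻¹⁹ W = 214 zW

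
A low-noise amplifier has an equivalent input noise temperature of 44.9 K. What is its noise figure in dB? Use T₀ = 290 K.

F = 1 + T_e/T₀ = 1 + 44.9/290 = 1.15483
NF = 10 log₁₀(1.15483) = 0.625 dB

0.625 dB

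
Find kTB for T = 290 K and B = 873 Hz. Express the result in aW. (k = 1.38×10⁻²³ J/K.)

P_n = kTB = 1.38×10⁻²³ × 290 × 8.73×10² = 3.49×10⁻¹⁸ W = 3.49 aW

3.49 aW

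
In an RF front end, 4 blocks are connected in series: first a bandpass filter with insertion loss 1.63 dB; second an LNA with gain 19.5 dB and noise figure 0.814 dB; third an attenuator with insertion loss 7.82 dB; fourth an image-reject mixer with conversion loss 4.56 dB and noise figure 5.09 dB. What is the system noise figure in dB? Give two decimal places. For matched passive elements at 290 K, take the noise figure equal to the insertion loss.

3.14 dB

Convert to linear (a loss of L dB is a gain of −L dB): F_i = 10^(NF_i/10), G_i = 10^(G_i,dB/10)
  Stage 1: F_1 = 10^(1.63/10) = 1.455, G_1 = 10^(−1.63/10) = 0.6871
  Stage 2: F_2 = 10^(0.814/10) = 1.206, G_2 = 10^(19.5/10) = 89.13
  Stage 3: F_3 = 10^(7.82/10) = 6.053, G_3 = 10^(−7.82/10) = 0.1652
  Stage 4: F_4 = 10^(5.09/10) = 3.228, G_4 = 10^(−4.56/10) = 0.3499
Friis cascade:
  F = 1.455 + (1.206 − 1)/0.6871 + (6.053 − 1)/61.24 + (3.228 − 1)/10.12 = 2.058
NF = 10 log₁₀(2.058) = 3.14 dB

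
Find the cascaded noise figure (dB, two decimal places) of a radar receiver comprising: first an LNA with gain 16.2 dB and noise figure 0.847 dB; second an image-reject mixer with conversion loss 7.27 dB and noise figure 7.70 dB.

Convert to linear (a loss of L dB is a gain of −L dB): F_i = 10^(NF_i/10), G_i = 10^(G_i,dB/10)
  Stage 1: F_1 = 10^(0.847/10) = 1.215, G_1 = 10^(16.2/10) = 41.69
  Stage 2: F_2 = 10^(7.70/10) = 5.888, G_2 = 10^(−7.27/10) = 0.1875
Friis cascade:
  F = 1.215 + (5.888 − 1)/41.69 = 1.333
NF = 10 log₁₀(1.333) = 1.25 dB

1.25 dB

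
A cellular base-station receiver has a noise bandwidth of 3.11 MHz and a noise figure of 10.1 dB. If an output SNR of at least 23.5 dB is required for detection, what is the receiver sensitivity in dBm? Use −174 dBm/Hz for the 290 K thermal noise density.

−75.5 dBm

Sensitivity = −174 + 10 log₁₀(B) + NF + SNR_min
= −174 + 64.93 + 10.1 + 23.5
= −75.47 dBm → −75.5 dBm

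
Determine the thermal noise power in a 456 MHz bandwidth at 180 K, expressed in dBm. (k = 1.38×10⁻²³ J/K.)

P_n = kTB = 1.38×10⁻²³ × 180 × 4.56×10⁸ = 1.13×10⁻¹² W
In dBm: 10 log₁₀(1.13×10⁻¹² / 10⁻³) = −89.5 dBm

−89.5 dBm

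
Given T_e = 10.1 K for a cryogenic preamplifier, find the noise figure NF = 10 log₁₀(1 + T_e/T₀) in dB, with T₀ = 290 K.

0.149 dB

F = 1 + T_e/T₀ = 1 + 10.1/290 = 1.03483
NF = 10 log₁₀(1.03483) = 0.149 dB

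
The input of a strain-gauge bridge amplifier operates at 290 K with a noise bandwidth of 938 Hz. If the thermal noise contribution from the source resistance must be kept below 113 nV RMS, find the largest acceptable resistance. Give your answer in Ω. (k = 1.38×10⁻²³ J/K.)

Johnson–Nyquist: V_n = √(4kTRB) ⇒ R = V_n² / (4kTB)
4kTB = 4 × 1.38×10⁻²³ × 290 × 9.38×10² = 1.50×10⁻¹⁷
R = (1.13×10⁻⁷)² / 1.50×10⁻¹⁷ = 8.50×10² Ω = 850 Ω

850 Ω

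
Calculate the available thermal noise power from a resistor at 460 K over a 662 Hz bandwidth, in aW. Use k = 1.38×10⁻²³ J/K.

4.20 aW

P_n = kTB = 1.38×10⁻²³ × 460 × 6.62×10² = 4.20×10⁻¹⁸ W = 4.20 aW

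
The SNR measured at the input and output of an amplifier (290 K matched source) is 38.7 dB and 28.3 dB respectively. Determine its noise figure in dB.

NF (dB) = SNR_in(dB) − SNR_out(dB) when the source is at T₀
NF = 38.7 − 28.3 = 10.4 dB

10.4 dB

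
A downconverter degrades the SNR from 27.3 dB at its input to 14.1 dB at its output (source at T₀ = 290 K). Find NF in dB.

13.2 dB

NF (dB) = SNR_in(dB) − SNR_out(dB) when the source is at T₀
NF = 27.3 − 14.1 = 13.2 dB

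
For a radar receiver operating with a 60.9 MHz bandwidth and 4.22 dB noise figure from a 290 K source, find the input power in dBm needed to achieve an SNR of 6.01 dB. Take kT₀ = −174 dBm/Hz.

Sensitivity = −174 + 10 log₁₀(B) + NF + SNR_min
= −174 + 77.85 + 4.22 + 6.01
= −85.92 dBm → −85.9 dBm

−85.9 dBm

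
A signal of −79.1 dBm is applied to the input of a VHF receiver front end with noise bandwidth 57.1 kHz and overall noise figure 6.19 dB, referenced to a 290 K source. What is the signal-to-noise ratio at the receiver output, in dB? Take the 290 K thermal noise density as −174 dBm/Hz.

41.1 dB

Noise floor: N = −174 + 10 log₁₀(B) + NF
10 log₁₀(5.71×10⁴) = 47.57 dB
N = −174 + 47.57 + 6.19 = −120.24 dBm
SNR = P_sig − N = −79.1 − (−120.24) = 41.14 dB → 41.1 dB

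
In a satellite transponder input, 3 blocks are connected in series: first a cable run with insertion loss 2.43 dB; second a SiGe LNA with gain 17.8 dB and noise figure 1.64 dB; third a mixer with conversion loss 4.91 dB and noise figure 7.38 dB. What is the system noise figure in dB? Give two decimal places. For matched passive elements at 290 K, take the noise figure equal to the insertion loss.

4.29 dB

Convert to linear (a loss of L dB is a gain of −L dB): F_i = 10^(NF_i/10), G_i = 10^(G_i,dB/10)
  Stage 1: F_1 = 10^(2.43/10) = 1.750, G_1 = 10^(−2.43/10) = 0.5715
  Stage 2: F_2 = 10^(1.64/10) = 1.459, G_2 = 10^(17.8/10) = 60.26
  Stage 3: F_3 = 10^(7.38/10) = 5.470, G_3 = 10^(−4.91/10) = 0.3228
Friis cascade:
  F = 1.750 + (1.459 − 1)/0.5715 + (5.470 − 1)/34.43 = 2.683
NF = 10 log₁₀(2.683) = 4.29 dB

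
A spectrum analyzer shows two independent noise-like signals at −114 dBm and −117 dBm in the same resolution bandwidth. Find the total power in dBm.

Convert to linear, add, convert back:
P₁ = 3.98×10⁻¹⁵ W, P₂ = 2.00×10⁻¹⁵ W
P_tot = 5.98×10⁻¹⁵ W → 10 log₁₀(P_tot / 10⁻³) = −112.2 dBm

−112.2 dBm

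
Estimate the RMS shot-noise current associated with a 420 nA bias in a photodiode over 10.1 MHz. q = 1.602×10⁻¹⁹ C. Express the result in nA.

1.17 nA

I_n = √(2qI·B)
2qI·B = 2 × 1.602×10⁻¹⁹ × 4.20×10⁻⁷ × 1.01×10⁷ = 1.36×10⁻¹⁸ A²
I_n = √(1.36×10⁻¹⁸) = 1.17×10⁻⁹ A = 1.17 nA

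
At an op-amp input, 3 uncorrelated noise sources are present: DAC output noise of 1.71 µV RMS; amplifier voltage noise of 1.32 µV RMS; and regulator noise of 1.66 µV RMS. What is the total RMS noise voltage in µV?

Uncorrelated sources add in power (mean-square): V_tot = √(ΣV_i²)
V_tot = √[(1.71×10⁻⁶)² + (1.32×10⁻⁶)² + (1.66×10⁻⁶)²] = 2.72×10⁻⁶ V = 2.72 µV

2.72 µV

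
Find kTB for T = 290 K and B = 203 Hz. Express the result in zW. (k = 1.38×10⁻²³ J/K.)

812 zW

P_n = kTB = 1.38×10⁻²³ × 290 × 2.03×10² = 8.12×10⁻¹⁹ W = 812 zW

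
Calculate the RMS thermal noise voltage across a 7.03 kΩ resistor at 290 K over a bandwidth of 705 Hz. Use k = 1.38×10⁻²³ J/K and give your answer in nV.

V_n = √(4kTRB)
4kTRB = 4 × 1.38×10⁻²³ × 290 × 7.03×10³ × 7.05×10² = 7.93×10⁻¹⁴ V²
V_n = √(7.93×10⁻¹⁴) = 2.82×10⁻⁷ V = 282 nV

282 nV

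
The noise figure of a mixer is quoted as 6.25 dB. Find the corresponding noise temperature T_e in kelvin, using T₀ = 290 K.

F = 10^(6.25/10) = 4.21697
T_e = (F − 1)·T₀ = (4.21697 − 1) × 290 = 933 K

933 K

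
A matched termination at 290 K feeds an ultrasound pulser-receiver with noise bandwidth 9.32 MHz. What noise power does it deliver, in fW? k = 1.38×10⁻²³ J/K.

37.3 fW

P_n = kTB = 1.38×10⁻²³ × 290 × 9.32×10⁶ = 3.73×10⁻¹⁴ W = 37.3 fW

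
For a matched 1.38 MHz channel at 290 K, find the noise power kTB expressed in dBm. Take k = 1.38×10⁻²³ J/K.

P_n = kTB = 1.38×10⁻²³ × 290 × 1.38×10⁶ = 5.52×10⁻¹⁵ W
In dBm: 10 log₁₀(5.52×10⁻¹⁵ / 10⁻³) = −112.6 dBm

−112.6 dBm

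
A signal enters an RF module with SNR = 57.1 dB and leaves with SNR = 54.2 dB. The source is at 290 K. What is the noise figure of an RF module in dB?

NF (dB) = SNR_in(dB) − SNR_out(dB) when the source is at T₀
NF = 57.1 − 54.2 = 2.9 dB

2.9 dB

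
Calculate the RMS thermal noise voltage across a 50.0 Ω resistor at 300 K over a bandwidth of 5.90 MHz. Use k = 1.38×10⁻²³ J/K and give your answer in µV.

V_n = √(4kTRB)
4kTRB = 4 × 1.38×10⁻²³ × 300 × 5.00×10¹ × 5.90×10⁶ = 4.89×10⁻¹² V²
V_n = √(4.89×10⁻¹²) = 2.21×10⁻⁶ V = 2.21 µV

2.21 µV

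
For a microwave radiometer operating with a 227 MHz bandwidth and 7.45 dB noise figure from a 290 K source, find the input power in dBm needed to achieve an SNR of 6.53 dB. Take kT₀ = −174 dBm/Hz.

−76.5 dBm

Sensitivity = −174 + 10 log₁₀(B) + NF + SNR_min
= −174 + 83.56 + 7.45 + 6.53
= −76.46 dBm → −76.5 dBm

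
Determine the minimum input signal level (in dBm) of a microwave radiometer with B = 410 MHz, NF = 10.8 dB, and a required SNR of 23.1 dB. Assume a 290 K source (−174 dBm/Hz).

−54.0 dBm

Sensitivity = −174 + 10 log₁₀(B) + NF + SNR_min
= −174 + 86.13 + 10.8 + 23.1
= −53.97 dBm → −54.0 dBm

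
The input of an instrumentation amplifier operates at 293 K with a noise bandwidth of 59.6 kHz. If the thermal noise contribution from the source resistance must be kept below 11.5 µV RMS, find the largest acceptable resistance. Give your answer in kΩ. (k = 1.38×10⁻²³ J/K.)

137 kΩ

Johnson–Nyquist: V_n = √(4kTRB) ⇒ R = V_n² / (4kTB)
4kTB = 4 × 1.38×10⁻²³ × 293 × 5.96×10⁴ = 9.64×10⁻¹⁶
R = (1.15×10⁻⁵)² / 9.64×10⁻¹⁶ = 1.37×10⁵ Ω = 137 kΩ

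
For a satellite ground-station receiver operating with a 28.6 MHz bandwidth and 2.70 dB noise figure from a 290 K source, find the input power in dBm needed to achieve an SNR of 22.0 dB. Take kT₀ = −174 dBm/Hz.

Sensitivity = −174 + 10 log₁₀(B) + NF + SNR_min
= −174 + 74.56 + 2.70 + 22.0
= −74.74 dBm → −74.7 dBm

−74.7 dBm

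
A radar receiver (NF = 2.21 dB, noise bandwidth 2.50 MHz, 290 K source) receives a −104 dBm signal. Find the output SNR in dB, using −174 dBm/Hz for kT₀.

Noise floor: N = −174 + 10 log₁₀(B) + NF
10 log₁₀(2.50×10⁶) = 63.98 dB
N = −174 + 63.98 + 2.21 = −107.81 dBm
SNR = P_sig − N = −104 − (−107.81) = 3.81 dB → 3.8 dB

3.8 dB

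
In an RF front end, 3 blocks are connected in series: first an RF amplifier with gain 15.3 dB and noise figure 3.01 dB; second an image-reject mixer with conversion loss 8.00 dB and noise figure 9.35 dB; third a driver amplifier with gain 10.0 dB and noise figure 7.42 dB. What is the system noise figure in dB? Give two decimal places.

Convert to linear (a loss of L dB is a gain of −L dB): F_i = 10^(NF_i/10), G_i = 10^(G_i,dB/10)
  Stage 1: F_1 = 10^(3.01/10) = 2.000, G_1 = 10^(15.3/10) = 33.88
  Stage 2: F_2 = 10^(9.35/10) = 8.610, G_2 = 10^(−8.00/10) = 0.1585
  Stage 3: F_3 = 10^(7.42/10) = 5.521, G_3 = 10^(10.0/10) = 10.00
Friis cascade:
  F = 2.000 + (8.610 − 1)/33.88 + (5.521 − 1)/5.370 = 3.066
NF = 10 log₁₀(3.066) = 4.87 dB

4.87 dB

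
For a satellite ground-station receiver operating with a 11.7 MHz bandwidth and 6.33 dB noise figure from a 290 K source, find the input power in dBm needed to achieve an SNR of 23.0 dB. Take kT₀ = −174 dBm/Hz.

Sensitivity = −174 + 10 log₁₀(B) + NF + SNR_min
= −174 + 70.68 + 6.33 + 23.0
= −73.99 dBm → −74.0 dBm

−74.0 dBm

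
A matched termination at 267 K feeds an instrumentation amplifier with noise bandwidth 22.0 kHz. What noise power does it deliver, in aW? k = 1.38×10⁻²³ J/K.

P_n = kTB = 1.38×10⁻²³ × 267 × 2.20×10⁴ = 8.11×10⁻¹⁷ W = 81.1 aW

81.1 aW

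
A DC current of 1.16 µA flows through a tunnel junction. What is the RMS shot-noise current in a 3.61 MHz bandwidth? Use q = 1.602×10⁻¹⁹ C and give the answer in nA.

I_n = √(2qI·B)
2qI·B = 2 × 1.602×10⁻¹⁹ × 1.16×10⁻⁶ × 3.61×10⁶ = 1.34×10⁻¹⁸ A²
I_n = √(1.34×10⁻¹⁸) = 1.16×10⁻⁹ A = 1.16 nA

1.16 nA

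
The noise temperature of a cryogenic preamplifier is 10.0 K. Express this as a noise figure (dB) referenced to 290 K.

0.147 dB

F = 1 + T_e/T₀ = 1 + 10.0/290 = 1.03448
NF = 10 log₁₀(1.03448) = 0.147 dB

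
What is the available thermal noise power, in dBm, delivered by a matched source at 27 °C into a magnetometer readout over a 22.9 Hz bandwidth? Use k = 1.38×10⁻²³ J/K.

T = 27 °C + 273.15 = 300.15 K
P_n = kTB = 1.38×10⁻²³ × 300.15 × 2.29×10¹ = 9.49×10⁻²⁰ W
In dBm: 10 log₁₀(9.49×10⁻²⁰ / 10⁻³) = −160.2 dBm

−160.2 dBm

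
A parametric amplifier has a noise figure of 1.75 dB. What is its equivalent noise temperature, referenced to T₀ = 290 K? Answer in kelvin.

144 K

F = 10^(1.75/10) = 1.49624
T_e = (F − 1)·T₀ = (1.49624 − 1) × 290 = 144 K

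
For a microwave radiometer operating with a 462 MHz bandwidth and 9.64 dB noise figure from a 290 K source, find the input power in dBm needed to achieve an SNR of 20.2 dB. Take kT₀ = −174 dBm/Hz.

−57.5 dBm

Sensitivity = −174 + 10 log₁₀(B) + NF + SNR_min
= −174 + 86.65 + 9.64 + 20.2
= −57.51 dBm → −57.5 dBm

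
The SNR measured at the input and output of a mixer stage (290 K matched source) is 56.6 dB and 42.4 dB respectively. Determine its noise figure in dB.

NF (dB) = SNR_in(dB) − SNR_out(dB) when the source is at T₀
NF = 56.6 − 42.4 = 14.2 dB

14.2 dB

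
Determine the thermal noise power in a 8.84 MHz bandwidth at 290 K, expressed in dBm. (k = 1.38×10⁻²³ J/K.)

P_n = kTB = 1.38×10⁻²³ × 290 × 8.84×10⁶ = 3.54×10⁻¹⁴ W
In dBm: 10 log₁₀(3.54×10⁻¹⁴ / 10⁻³) = −104.5 dBm

−104.5 dBm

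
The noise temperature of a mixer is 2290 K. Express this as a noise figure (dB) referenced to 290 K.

F = 1 + T_e/T₀ = 1 + 2290/290 = 8.89655
NF = 10 log₁₀(8.89655) = 9.49 dB

9.49 dB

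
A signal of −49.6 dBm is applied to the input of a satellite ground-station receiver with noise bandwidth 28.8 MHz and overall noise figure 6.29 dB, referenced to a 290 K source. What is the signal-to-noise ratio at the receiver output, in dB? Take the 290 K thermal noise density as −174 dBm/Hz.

43.5 dB

Noise floor: N = −174 + 10 log₁₀(B) + NF
10 log₁₀(2.88×10⁷) = 74.59 dB
N = −174 + 74.59 + 6.29 = −93.12 dBm
SNR = P_sig − N = −49.6 − (−93.12) = 43.52 dB → 43.5 dB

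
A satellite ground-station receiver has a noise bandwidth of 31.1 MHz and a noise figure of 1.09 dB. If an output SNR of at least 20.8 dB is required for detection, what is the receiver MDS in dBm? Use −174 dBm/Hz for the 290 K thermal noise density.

Sensitivity = −174 + 10 log₁₀(B) + NF + SNR_min
= −174 + 74.93 + 1.09 + 20.8
= −77.18 dBm → −77.2 dBm

−77.2 dBm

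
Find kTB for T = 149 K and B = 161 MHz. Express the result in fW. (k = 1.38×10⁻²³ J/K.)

P_n = kTB = 1.38×10⁻²³ × 149 × 1.61×10⁸ = 3.31×10⁻¹³ W = 331 fW

331 fW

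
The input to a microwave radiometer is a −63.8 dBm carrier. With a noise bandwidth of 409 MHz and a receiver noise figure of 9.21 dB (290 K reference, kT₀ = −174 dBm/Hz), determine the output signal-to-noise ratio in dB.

Noise floor: N = −174 + 10 log₁₀(B) + NF
10 log₁₀(4.09×10⁸) = 86.12 dB
N = −174 + 86.12 + 9.21 = −78.67 dBm
SNR = P_sig − N = −63.8 − (−78.67) = 14.87 dB → 14.9 dB

14.9 dB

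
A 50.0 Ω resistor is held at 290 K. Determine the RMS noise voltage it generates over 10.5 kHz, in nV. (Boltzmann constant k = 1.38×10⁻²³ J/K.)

V_n = √(4kTRB)
4kTRB = 4 × 1.38×10⁻²³ × 290 × 5.00×10¹ × 1.05×10⁴ = 8.40×10⁻¹⁵ V²
V_n = √(8.40×10⁻¹⁵) = 9.17×10⁻⁸ V = 91.7 nV

91.7 nV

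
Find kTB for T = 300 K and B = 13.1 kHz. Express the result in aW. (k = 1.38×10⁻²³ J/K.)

54.2 aW

P_n = kTB = 1.38×10⁻²³ × 300 × 1.31×10⁴ = 5.42×10⁻¹⁷ W = 54.2 aW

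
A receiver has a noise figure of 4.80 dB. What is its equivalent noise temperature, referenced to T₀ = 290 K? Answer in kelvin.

586 K

F = 10^(4.80/10) = 3.01995
T_e = (F − 1)·T₀ = (3.01995 − 1) × 290 = 586 K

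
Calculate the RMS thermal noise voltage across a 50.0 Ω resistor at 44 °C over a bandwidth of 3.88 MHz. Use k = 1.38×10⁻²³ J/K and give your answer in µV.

T = 44 °C + 273.15 = 317.15 K
V_n = √(4kTRB)
4kTRB = 4 × 1.38×10⁻²³ × 317.15 × 5.00×10¹ × 3.88×10⁶ = 3.40×10⁻¹² V²
V_n = √(3.40×10⁻¹²) = 1.84×10⁻⁶ V = 1.84 µV

1.84 µV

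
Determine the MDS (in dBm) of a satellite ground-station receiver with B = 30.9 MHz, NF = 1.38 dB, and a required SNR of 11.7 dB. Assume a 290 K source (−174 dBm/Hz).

Sensitivity = −174 + 10 log₁₀(B) + NF + SNR_min
= −174 + 74.9 + 1.38 + 11.7
= −86.02 dBm → −86.0 dBm

−86.0 dBm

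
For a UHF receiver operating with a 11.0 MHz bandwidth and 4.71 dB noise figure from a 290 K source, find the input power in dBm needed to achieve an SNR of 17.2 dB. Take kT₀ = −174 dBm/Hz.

Sensitivity = −174 + 10 log₁₀(B) + NF + SNR_min
= −174 + 70.41 + 4.71 + 17.2
= −81.68 dBm → −81.7 dBm

−81.7 dBm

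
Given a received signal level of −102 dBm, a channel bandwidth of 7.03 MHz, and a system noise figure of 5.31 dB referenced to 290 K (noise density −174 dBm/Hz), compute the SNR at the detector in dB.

Noise floor: N = −174 + 10 log₁₀(B) + NF
10 log₁₀(7.03×10⁶) = 68.47 dB
N = −174 + 68.47 + 5.31 = −100.22 dBm
SNR = P_sig − N = −102 − (−100.22) = −1.78 dB → −1.8 dB

−1.8 dB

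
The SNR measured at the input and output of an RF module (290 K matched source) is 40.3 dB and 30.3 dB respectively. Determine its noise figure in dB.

NF (dB) = SNR_in(dB) − SNR_out(dB) when the source is at T₀
NF = 40.3 − 30.3 = 10.0 dB

10.0 dB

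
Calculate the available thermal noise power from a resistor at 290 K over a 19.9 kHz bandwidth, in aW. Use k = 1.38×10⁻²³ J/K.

P_n = kTB = 1.38×10⁻²³ × 290 × 1.99×10⁴ = 7.96×10⁻¹⁷ W = 79.6 aW

79.6 aW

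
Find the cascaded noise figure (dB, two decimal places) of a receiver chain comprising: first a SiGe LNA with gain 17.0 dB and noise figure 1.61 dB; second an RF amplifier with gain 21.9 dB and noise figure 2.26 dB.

1.65 dB

Convert to linear (a loss of L dB is a gain of −L dB): F_i = 10^(NF_i/10), G_i = 10^(G_i,dB/10)
  Stage 1: F_1 = 10^(1.61/10) = 1.449, G_1 = 10^(17.0/10) = 50.12
  Stage 2: F_2 = 10^(2.26/10) = 1.683, G_2 = 10^(21.9/10) = 154.9
Friis cascade:
  F = 1.449 + (1.683 − 1)/50.12 = 1.462
NF = 10 log₁₀(1.462) = 1.65 dB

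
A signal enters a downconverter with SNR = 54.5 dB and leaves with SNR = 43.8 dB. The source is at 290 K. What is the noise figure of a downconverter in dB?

10.7 dB

NF (dB) = SNR_in(dB) − SNR_out(dB) when the source is at T₀
NF = 54.5 − 43.8 = 10.7 dB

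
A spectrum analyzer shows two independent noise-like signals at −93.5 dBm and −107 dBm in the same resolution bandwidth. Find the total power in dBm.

Convert to linear, add, convert back:
P₁ = 4.47×10⁻¹³ W, P₂ = 2.00×10⁻¹⁴ W
P_tot = 4.67×10⁻¹³ W → 10 log₁₀(P_tot / 10⁻³) = −93.3 dBm

−93.3 dBm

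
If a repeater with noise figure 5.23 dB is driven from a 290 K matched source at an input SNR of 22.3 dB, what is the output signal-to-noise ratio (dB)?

By definition F = SNR_in/SNR_out, so in dB: SNR_out = SNR_in − NF
SNR_out = 22.3 − 5.23 = 17.07 dB

17.07 dB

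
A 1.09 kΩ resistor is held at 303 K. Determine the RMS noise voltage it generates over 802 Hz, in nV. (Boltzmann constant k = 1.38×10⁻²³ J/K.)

V_n = √(4kTRB)
4kTRB = 4 × 1.38×10⁻²³ × 303 × 1.09×10³ × 8.02×10² = 1.46×10⁻¹⁴ V²
V_n = √(1.46×10⁻¹⁴) = 1.21×10⁻⁷ V = 121 nV

121 nV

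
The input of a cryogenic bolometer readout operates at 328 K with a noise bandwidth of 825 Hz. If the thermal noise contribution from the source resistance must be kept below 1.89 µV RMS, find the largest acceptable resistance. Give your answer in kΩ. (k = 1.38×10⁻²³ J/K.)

239 kΩ

Johnson–Nyquist: V_n = √(4kTRB) ⇒ R = V_n² / (4kTB)
4kTB = 4 × 1.38×10⁻²³ × 328 × 8.25×10² = 1.49×10⁻¹⁷
R = (1.89×10⁻⁶)² / 1.49×10⁻¹⁷ = 2.39×10⁵ Ω = 239 kΩ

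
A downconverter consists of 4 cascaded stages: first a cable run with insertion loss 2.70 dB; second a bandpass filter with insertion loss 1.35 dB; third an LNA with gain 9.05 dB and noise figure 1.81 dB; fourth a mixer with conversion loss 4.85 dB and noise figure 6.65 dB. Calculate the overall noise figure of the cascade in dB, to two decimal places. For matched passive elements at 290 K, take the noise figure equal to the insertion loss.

Convert to linear (a loss of L dB is a gain of −L dB): F_i = 10^(NF_i/10), G_i = 10^(G_i,dB/10)
  Stage 1: F_1 = 10^(2.70/10) = 1.862, G_1 = 10^(−2.70/10) = 0.5370
  Stage 2: F_2 = 10^(1.35/10) = 1.365, G_2 = 10^(−1.35/10) = 0.7328
  Stage 3: F_3 = 10^(1.81/10) = 1.517, G_3 = 10^(9.05/10) = 8.035
  Stage 4: F_4 = 10^(6.65/10) = 4.624, G_4 = 10^(−4.85/10) = 0.3273
Friis cascade:
  F = 1.862 + (1.365 − 1)/0.5370 + (1.517 − 1)/0.3936 + (4.624 − 1)/3.162 = 5.001
NF = 10 log₁₀(5.001) = 6.99 dB

6.99 dB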